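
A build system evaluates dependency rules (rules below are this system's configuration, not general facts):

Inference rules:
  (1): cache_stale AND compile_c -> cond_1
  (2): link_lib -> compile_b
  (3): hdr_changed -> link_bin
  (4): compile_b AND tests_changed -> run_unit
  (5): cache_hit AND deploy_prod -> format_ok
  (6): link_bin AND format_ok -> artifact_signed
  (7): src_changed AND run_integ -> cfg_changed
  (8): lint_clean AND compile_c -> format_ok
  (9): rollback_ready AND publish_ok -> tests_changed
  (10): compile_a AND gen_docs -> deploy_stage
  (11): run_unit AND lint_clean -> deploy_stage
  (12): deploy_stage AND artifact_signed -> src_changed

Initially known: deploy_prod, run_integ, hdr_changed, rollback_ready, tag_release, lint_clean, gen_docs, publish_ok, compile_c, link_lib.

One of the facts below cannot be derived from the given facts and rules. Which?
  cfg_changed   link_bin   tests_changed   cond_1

cond_1

Round 1 fires (2), (3), (8), (9), giving compile_b, link_bin, format_ok, tests_changed.
Round 2 fires (4), (6), giving run_unit, artifact_signed.
Round 3 fires (11), giving deploy_stage.
Round 4 fires (12), giving src_changed.
Round 5 fires (7), giving cfg_changed.
Derived: link_bin (round 1), tests_changed (round 1), cfg_changed (round 5). cond_1 never appears in any round.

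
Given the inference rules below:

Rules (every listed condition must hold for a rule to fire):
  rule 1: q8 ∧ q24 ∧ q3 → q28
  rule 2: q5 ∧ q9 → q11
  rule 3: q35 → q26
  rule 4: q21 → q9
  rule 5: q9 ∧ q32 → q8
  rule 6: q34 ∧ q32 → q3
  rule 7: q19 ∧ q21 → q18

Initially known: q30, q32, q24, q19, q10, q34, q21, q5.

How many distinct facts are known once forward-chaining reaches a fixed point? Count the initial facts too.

Round 1: rule 4 [q21 → q9]; rule 6 [q34 ∧ q32 → q3]; rule 7 [q19 ∧ q21 → q18]. Adds q9, q3, q18.
Round 2: rule 2 [q5 ∧ q9 → q11]; rule 5 [q9 ∧ q32 → q8]. Adds q11, q8.
Round 3: rule 1 [q8 ∧ q24 ∧ q3 → q28]. Adds q28.
Closure: {q10, q11, q18, q19, q21, q24, q28, q3, q30, q32, q34, q5, q8, q9} — 14 facts.

14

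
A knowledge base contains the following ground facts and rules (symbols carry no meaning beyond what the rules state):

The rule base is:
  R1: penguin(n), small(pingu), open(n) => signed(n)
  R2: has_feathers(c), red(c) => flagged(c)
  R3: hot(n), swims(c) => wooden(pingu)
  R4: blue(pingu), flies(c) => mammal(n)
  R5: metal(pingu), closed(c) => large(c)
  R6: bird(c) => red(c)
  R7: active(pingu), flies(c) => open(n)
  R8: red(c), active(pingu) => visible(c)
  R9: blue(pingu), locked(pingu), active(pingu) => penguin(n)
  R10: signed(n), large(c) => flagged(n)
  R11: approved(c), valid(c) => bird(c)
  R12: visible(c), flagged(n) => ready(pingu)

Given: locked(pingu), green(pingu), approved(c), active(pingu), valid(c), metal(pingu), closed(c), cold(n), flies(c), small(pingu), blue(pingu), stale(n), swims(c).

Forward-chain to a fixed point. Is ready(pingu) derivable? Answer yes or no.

yes

Round 1 fires R4, R5, R7, R9, R11, giving mammal(n), large(c), open(n), penguin(n), bird(c).
Round 2 fires R1, R6, giving signed(n), red(c).
Round 3 fires R8, R10, giving visible(c), flagged(n).
Round 4 fires R12, giving ready(pingu).
ready(pingu) appears in round 4, so it is derivable.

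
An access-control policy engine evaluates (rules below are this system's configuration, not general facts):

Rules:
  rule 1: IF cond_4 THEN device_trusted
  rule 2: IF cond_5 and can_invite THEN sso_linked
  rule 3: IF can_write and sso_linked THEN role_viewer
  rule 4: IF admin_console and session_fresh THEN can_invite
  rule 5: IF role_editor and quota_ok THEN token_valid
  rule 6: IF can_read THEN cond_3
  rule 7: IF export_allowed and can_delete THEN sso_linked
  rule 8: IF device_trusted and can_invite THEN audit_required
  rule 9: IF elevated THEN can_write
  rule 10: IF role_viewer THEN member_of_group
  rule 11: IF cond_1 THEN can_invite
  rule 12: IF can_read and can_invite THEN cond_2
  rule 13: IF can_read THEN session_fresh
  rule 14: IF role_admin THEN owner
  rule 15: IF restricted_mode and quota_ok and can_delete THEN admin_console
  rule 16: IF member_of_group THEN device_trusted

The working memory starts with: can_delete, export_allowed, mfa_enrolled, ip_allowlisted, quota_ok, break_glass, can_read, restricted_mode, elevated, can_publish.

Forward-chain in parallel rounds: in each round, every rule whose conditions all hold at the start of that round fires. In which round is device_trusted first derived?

4

Round 1 fires rule 6, rule 7, rule 9, rule 13, rule 15, giving cond_3, sso_linked, can_write, session_fresh, admin_console.
Round 2 fires rule 3, rule 4, giving role_viewer, can_invite.
Round 3 fires rule 10, rule 12, giving member_of_group, cond_2.
Round 4 fires rule 16, giving device_trusted.
device_trusted first appears in round 4.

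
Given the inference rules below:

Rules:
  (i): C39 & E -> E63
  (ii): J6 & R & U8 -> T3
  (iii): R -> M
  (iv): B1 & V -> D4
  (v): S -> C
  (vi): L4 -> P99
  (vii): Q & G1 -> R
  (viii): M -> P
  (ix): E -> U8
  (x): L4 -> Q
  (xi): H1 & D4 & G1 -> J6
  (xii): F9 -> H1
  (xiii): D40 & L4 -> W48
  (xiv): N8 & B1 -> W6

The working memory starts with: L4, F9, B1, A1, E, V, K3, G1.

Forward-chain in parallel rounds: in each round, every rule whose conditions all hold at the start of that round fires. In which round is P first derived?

4

Round 1: (iv) [B1 & V -> D4]; (vi) [L4 -> P99]; (ix) [E -> U8]; (x) [L4 -> Q]; (xii) [F9 -> H1]. Adds D4, P99, U8, Q, H1.
Round 2: (vii) [Q & G1 -> R]; (xi) [H1 & D4 & G1 -> J6]. Adds R, J6.
Round 3: (ii) [J6 & R & U8 -> T3]; (iii) [R -> M]. Adds T3, M.
Round 4: (viii) [M -> P]. Adds P.
P first appears in round 4.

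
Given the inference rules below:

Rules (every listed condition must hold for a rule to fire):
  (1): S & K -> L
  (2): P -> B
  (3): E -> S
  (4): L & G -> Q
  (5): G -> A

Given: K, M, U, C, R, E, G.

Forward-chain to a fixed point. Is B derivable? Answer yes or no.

[1] (3) [E -> S]; (5) [G -> A]. ⇒ new: S, A.
[2] (1) [S & K -> L]. ⇒ new: L.
[3] (4) [L & G -> Q]. ⇒ new: Q.
Fixed point reached. B is concluded only by (2); (2) needs P (never derived).

no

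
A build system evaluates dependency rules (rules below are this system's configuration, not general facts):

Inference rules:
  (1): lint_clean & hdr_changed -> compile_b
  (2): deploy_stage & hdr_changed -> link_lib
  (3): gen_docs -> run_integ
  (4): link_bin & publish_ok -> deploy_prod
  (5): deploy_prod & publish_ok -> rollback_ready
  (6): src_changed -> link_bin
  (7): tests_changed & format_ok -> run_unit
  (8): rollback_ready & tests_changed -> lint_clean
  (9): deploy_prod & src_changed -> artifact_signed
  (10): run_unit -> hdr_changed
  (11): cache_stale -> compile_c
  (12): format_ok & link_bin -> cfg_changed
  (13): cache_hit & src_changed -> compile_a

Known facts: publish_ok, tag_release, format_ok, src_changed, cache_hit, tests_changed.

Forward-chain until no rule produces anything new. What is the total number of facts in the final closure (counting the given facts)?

16

[1] (6) [src_changed -> link_bin]; (7) [tests_changed & format_ok -> run_unit]; (13) [cache_hit & src_changed -> compile_a]. ⇒ new: link_bin, run_unit, compile_a.
[2] (4) [link_bin & publish_ok -> deploy_prod]; (10) [run_unit -> hdr_changed]; (12) [format_ok & link_bin -> cfg_changed]. ⇒ new: deploy_prod, hdr_changed, cfg_changed.
[3] (5) [deploy_prod & publish_ok -> rollback_ready]; (9) [deploy_prod & src_changed -> artifact_signed]. ⇒ new: rollback_ready, artifact_signed.
[4] (8) [rollback_ready & tests_changed -> lint_clean]. ⇒ new: lint_clean.
[5] (1) [lint_clean & hdr_changed -> compile_b]. ⇒ new: compile_b.
Closure: {artifact_signed, cache_hit, cfg_changed, compile_a, compile_b, deploy_prod, format_ok, hdr_changed, link_bin, lint_clean, publish_ok, rollback_ready, run_unit, src_changed, tag_release, tests_changed} — 16 facts.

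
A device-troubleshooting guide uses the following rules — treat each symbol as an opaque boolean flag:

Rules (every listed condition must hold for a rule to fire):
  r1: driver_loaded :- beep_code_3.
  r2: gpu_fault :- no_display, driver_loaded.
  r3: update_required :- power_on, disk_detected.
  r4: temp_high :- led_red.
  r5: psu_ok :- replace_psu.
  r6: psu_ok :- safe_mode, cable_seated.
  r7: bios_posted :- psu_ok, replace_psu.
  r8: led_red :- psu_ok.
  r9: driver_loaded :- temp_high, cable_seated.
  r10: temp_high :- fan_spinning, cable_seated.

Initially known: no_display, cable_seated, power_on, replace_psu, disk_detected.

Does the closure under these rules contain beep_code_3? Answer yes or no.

no

Round 1 — r3, r5, derive update_required, psu_ok.
Round 2 — r7, r8, derive bios_posted, led_red.
Round 3 — r4, derive temp_high.
Round 4 — r9, derive driver_loaded.
Round 5 — r2, derive gpu_fault.
Fixed point reached. No rule has beep_code_3 as a consequent, and it is not given.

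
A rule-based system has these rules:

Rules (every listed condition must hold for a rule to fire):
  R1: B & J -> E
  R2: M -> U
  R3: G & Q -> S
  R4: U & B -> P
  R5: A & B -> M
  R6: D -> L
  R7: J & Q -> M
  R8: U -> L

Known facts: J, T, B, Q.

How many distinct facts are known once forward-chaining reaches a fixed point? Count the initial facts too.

9

[1] R1 [B & J -> E]; R7 [J & Q -> M]. ⇒ new: E, M.
[2] R2 [M -> U]. ⇒ new: U.
[3] R4 [U & B -> P]; R8 [U -> L]. ⇒ new: P, L.
Closure: {B, E, J, L, M, P, Q, T, U} — 9 facts.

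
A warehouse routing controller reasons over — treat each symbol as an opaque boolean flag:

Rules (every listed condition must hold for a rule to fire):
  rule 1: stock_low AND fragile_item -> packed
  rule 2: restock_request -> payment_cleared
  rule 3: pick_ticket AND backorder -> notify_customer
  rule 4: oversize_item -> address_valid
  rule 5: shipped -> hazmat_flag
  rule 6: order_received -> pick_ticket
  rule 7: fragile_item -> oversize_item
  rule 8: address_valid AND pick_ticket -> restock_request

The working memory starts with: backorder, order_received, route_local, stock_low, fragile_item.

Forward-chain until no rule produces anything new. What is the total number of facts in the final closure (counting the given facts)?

Round 1: rule 1 [stock_low AND fragile_item -> packed]; rule 6 [order_received -> pick_ticket]; rule 7 [fragile_item -> oversize_item]. Adds packed, pick_ticket, oversize_item.
Round 2: rule 3 [pick_ticket AND backorder -> notify_customer]; rule 4 [oversize_item -> address_valid]. Adds notify_customer, address_valid.
Round 3: rule 8 [address_valid AND pick_ticket -> restock_request]. Adds restock_request.
Round 4: rule 2 [restock_request -> payment_cleared]. Adds payment_cleared.
Closure: {address_valid, backorder, fragile_item, notify_customer, order_received, oversize_item, packed, payment_cleared, pick_ticket, restock_request, route_local, stock_low} — 12 facts.

12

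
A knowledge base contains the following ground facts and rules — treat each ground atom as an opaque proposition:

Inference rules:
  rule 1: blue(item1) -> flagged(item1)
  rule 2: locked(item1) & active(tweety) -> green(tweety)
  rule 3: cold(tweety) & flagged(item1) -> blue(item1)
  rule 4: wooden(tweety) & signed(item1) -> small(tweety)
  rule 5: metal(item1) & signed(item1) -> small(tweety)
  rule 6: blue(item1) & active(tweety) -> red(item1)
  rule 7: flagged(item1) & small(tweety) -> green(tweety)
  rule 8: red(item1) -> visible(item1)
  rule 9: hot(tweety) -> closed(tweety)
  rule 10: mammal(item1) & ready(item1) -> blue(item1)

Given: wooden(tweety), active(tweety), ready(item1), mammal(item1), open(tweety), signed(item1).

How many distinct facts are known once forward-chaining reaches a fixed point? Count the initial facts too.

12

Round 1 — rule 4, rule 10, derive small(tweety), blue(item1).
Round 2 — rule 1, rule 6, derive flagged(item1), red(item1).
Round 3 — rule 7, rule 8, derive green(tweety), visible(item1).
Closure: {active(tweety), blue(item1), flagged(item1), green(tweety), mammal(item1), open(tweety), ready(item1), red(item1), signed(item1), small(tweety), visible(item1), wooden(tweety)} — 12 facts.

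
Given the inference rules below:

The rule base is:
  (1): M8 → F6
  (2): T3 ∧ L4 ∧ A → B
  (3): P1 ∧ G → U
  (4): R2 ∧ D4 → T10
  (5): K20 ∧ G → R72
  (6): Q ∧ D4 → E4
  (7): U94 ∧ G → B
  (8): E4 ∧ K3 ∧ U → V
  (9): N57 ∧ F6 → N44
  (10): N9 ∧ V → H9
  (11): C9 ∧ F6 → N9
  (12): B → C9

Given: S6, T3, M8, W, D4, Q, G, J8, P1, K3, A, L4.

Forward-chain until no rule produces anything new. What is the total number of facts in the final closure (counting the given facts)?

Round 1: (1) [M8 → F6]; (2) [T3 ∧ L4 ∧ A → B]; (3) [P1 ∧ G → U]; (6) [Q ∧ D4 → E4]. Adds F6, B, U, E4.
Round 2: (8) [E4 ∧ K3 ∧ U → V]; (12) [B → C9]. Adds V, C9.
Round 3: (11) [C9 ∧ F6 → N9]. Adds N9.
Round 4: (10) [N9 ∧ V → H9]. Adds H9.
Closure: {A, B, C9, D4, E4, F6, G, H9, J8, K3, L4, M8, N9, P1, Q, S6, T3, U, V, W} — 20 facts.

20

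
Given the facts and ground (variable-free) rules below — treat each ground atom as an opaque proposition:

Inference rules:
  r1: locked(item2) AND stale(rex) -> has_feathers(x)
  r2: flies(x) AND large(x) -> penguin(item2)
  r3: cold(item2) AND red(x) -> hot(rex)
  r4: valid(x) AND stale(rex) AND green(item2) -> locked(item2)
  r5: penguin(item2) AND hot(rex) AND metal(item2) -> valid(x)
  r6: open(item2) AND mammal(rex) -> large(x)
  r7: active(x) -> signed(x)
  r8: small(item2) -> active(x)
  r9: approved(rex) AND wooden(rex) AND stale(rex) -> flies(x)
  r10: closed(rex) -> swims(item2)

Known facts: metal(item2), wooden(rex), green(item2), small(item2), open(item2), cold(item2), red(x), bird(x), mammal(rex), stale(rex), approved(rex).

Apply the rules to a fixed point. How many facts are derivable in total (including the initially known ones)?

Round 1 fires r3, r6, r8, r9, giving hot(rex), large(x), active(x), flies(x).
Round 2 fires r2, r7, giving penguin(item2), signed(x).
Round 3 fires r5, giving valid(x).
Round 4 fires r4, giving locked(item2).
Round 5 fires r1, giving has_feathers(x).
Closure: {active(x), approved(rex), bird(x), cold(item2), flies(x), green(item2), has_feathers(x), hot(rex), large(x), locked(item2), mammal(rex), metal(item2), open(item2), penguin(item2), red(x), signed(x), small(item2), stale(rex), valid(x), wooden(rex)} — 20 facts.

20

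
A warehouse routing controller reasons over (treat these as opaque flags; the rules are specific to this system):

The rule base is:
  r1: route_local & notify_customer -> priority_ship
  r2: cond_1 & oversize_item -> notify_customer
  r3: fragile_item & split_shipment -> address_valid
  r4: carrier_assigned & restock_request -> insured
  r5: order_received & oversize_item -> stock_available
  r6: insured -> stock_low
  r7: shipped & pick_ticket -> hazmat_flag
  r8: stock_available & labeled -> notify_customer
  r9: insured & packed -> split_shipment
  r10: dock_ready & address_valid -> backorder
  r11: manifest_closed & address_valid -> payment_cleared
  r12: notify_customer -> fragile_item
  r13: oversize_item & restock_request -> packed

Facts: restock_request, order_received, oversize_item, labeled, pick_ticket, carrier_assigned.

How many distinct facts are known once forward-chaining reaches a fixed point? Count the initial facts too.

Round 1: r4 [carrier_assigned & restock_request -> insured]; r5 [order_received & oversize_item -> stock_available]; r13 [oversize_item & restock_request -> packed]. Adds insured, stock_available, packed.
Round 2: r6 [insured -> stock_low]; r8 [stock_available & labeled -> notify_customer]; r9 [insured & packed -> split_shipment]. Adds stock_low, notify_customer, split_shipment.
Round 3: r12 [notify_customer -> fragile_item]. Adds fragile_item.
Round 4: r3 [fragile_item & split_shipment -> address_valid]. Adds address_valid.
Closure: {address_valid, carrier_assigned, fragile_item, insured, labeled, notify_customer, order_received, oversize_item, packed, pick_ticket, restock_request, split_shipment, stock_available, stock_low} — 14 facts.

14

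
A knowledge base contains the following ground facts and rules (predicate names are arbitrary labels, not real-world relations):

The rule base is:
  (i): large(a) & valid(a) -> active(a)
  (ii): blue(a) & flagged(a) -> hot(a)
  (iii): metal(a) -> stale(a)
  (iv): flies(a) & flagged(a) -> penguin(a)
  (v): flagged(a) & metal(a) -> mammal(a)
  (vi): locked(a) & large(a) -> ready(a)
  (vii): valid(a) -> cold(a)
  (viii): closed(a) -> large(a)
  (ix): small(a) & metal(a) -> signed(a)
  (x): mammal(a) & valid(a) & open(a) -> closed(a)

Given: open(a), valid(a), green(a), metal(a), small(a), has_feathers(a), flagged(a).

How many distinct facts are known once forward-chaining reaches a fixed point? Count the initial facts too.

Round 1: (iii) [metal(a) -> stale(a)]; (v) [flagged(a) & metal(a) -> mammal(a)]; (vii) [valid(a) -> cold(a)]; (ix) [small(a) & metal(a) -> signed(a)]. New: stale(a), mammal(a), cold(a), signed(a).
Round 2: (x) [mammal(a) & valid(a) & open(a) -> closed(a)]. New: closed(a).
Round 3: (viii) [closed(a) -> large(a)]. New: large(a).
Round 4: (i) [large(a) & valid(a) -> active(a)]. New: active(a).
Closure: {active(a), closed(a), cold(a), flagged(a), green(a), has_feathers(a), large(a), mammal(a), metal(a), open(a), signed(a), small(a), stale(a), valid(a)} — 14 facts.

14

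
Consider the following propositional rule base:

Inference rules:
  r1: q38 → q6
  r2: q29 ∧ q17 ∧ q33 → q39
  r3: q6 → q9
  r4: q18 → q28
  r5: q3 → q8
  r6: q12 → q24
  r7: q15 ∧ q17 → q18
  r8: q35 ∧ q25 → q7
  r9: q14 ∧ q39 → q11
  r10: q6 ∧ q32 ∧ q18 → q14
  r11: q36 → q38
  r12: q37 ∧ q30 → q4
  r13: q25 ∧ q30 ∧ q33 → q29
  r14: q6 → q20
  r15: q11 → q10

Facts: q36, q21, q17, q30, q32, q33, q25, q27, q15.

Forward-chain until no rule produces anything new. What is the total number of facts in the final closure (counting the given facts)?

Round 1 fires r7, r11, r13, giving q18, q38, q29.
Round 2 fires r1, r2, r4, giving q6, q39, q28.
Round 3 fires r3, r10, r14, giving q9, q14, q20.
Round 4 fires r9, giving q11.
Round 5 fires r15, giving q10.
Closure: {q10, q11, q14, q15, q17, q18, q20, q21, q25, q27, q28, q29, q30, q32, q33, q36, q38, q39, q6, q9} — 20 facts.

20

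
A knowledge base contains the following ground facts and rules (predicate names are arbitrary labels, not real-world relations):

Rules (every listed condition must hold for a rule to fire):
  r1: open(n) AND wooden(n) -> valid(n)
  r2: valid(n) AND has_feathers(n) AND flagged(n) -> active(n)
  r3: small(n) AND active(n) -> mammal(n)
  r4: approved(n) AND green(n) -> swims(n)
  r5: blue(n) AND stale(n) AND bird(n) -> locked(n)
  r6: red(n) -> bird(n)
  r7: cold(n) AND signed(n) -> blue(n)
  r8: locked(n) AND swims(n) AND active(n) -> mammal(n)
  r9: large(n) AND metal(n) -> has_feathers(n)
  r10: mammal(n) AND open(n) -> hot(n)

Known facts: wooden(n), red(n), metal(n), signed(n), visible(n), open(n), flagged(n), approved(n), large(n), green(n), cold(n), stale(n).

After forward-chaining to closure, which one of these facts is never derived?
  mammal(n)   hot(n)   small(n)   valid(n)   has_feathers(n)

small(n)

Round 1 — r1, r4, r6, r7, r9, derive valid(n), swims(n), bird(n), blue(n), has_feathers(n).
Round 2 — r2, r5, derive active(n), locked(n).
Round 3 — r8, derive mammal(n).
Round 4 — r10, derive hot(n).
Derived: valid(n) (round 1), hot(n) (round 4), has_feathers(n) (round 1), mammal(n) (round 3). small(n) never appears in any round.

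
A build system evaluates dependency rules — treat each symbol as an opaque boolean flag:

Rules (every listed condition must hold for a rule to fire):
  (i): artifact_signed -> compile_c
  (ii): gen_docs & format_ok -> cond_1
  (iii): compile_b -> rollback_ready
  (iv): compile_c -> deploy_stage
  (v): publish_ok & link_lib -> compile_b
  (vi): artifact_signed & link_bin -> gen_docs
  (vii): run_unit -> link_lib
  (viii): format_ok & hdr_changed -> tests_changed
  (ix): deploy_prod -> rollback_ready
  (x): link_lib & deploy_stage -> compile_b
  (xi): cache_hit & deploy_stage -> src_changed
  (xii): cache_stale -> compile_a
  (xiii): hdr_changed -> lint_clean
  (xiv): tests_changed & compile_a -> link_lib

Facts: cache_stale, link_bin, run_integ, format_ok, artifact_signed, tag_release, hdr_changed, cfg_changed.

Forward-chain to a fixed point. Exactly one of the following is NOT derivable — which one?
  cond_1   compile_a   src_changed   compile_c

[1] (i) [artifact_signed -> compile_c]; (vi) [artifact_signed & link_bin -> gen_docs]; (viii) [format_ok & hdr_changed -> tests_changed]; (xii) [cache_stale -> compile_a]; (xiii) [hdr_changed -> lint_clean]. ⇒ new: compile_c, gen_docs, tests_changed, compile_a, lint_clean.
[2] (ii) [gen_docs & format_ok -> cond_1]; (iv) [compile_c -> deploy_stage]; (xiv) [tests_changed & compile_a -> link_lib]. ⇒ new: cond_1, deploy_stage, link_lib.
[3] (x) [link_lib & deploy_stage -> compile_b]. ⇒ new: compile_b.
[4] (iii) [compile_b -> rollback_ready]. ⇒ new: rollback_ready.
Derived: cond_1 (round 2), compile_c (round 1), compile_a (round 1). src_changed never appears in any round.

src_changed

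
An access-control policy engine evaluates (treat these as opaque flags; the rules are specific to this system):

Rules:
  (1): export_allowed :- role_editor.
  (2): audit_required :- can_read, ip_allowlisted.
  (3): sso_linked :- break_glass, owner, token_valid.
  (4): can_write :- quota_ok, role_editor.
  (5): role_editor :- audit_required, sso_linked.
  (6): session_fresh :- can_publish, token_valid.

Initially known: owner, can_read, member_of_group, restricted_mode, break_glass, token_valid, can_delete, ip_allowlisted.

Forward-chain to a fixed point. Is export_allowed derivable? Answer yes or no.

Round 1: (2) [audit_required :- can_read, ip_allowlisted.]; (3) [sso_linked :- break_glass, owner, token_valid.]. New: audit_required, sso_linked.
Round 2: (5) [role_editor :- audit_required, sso_linked.]. New: role_editor.
Round 3: (1) [export_allowed :- role_editor.]. New: export_allowed.
export_allowed appears in round 3, so it is derivable.

yes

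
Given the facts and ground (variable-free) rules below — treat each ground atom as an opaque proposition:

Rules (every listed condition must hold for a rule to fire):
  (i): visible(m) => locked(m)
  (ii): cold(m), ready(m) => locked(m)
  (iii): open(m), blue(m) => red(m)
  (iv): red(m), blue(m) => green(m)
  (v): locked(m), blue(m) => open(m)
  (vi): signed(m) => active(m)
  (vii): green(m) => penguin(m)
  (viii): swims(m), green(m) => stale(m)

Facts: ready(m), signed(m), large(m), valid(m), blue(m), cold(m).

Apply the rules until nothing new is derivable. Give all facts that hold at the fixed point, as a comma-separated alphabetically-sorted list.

active(m), blue(m), cold(m), green(m), large(m), locked(m), open(m), penguin(m), ready(m), red(m), signed(m), valid(m)

Round 1 — (ii), (vi), derive locked(m), active(m).
Round 2 — (v), derive open(m).
Round 3 — (iii), derive red(m).
Round 4 — (iv), derive green(m).
Round 5 — (vii), derive penguin(m).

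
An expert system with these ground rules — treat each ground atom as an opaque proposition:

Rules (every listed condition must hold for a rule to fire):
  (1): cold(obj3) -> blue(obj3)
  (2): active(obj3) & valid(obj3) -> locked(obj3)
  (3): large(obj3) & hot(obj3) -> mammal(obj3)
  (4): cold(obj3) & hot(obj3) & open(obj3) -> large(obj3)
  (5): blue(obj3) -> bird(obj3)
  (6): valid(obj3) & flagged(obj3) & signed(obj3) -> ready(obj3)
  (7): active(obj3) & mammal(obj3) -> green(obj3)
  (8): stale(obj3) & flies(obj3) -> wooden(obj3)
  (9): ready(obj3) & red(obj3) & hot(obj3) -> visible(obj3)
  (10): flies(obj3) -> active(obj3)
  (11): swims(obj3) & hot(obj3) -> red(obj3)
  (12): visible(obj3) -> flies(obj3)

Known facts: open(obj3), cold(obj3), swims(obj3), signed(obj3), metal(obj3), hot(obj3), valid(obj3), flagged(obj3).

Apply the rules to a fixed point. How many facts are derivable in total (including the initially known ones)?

Round 1 fires (1), (4), (6), (11), giving blue(obj3), large(obj3), ready(obj3), red(obj3).
Round 2 fires (3), (5), (9), giving mammal(obj3), bird(obj3), visible(obj3).
Round 3 fires (12), giving flies(obj3).
Round 4 fires (10), giving active(obj3).
Round 5 fires (2), (7), giving locked(obj3), green(obj3).
Closure: {active(obj3), bird(obj3), blue(obj3), cold(obj3), flagged(obj3), flies(obj3), green(obj3), hot(obj3), large(obj3), locked(obj3), mammal(obj3), metal(obj3), open(obj3), ready(obj3), red(obj3), signed(obj3), swims(obj3), valid(obj3), visible(obj3)} — 19 facts.

19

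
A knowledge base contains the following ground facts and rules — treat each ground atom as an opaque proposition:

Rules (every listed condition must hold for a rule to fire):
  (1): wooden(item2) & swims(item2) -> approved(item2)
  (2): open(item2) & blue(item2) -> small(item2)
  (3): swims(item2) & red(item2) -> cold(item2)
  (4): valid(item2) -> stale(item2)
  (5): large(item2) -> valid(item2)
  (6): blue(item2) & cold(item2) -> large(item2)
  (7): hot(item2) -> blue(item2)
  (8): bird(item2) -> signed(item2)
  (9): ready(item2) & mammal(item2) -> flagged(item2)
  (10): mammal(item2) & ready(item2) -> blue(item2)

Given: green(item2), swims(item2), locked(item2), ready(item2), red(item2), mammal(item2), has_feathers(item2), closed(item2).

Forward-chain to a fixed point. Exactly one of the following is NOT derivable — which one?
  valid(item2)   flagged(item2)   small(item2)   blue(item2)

small(item2)

[1] (3) [swims(item2) & red(item2) -> cold(item2)]; (9) [ready(item2) & mammal(item2) -> flagged(item2)]; (10) [mammal(item2) & ready(item2) -> blue(item2)]. ⇒ new: cold(item2), flagged(item2), blue(item2).
[2] (6) [blue(item2) & cold(item2) -> large(item2)]. ⇒ new: large(item2).
[3] (5) [large(item2) -> valid(item2)]. ⇒ new: valid(item2).
[4] (4) [valid(item2) -> stale(item2)]. ⇒ new: stale(item2).
Derived: valid(item2) (round 3), blue(item2) (round 1), flagged(item2) (round 1). small(item2) never appears in any round.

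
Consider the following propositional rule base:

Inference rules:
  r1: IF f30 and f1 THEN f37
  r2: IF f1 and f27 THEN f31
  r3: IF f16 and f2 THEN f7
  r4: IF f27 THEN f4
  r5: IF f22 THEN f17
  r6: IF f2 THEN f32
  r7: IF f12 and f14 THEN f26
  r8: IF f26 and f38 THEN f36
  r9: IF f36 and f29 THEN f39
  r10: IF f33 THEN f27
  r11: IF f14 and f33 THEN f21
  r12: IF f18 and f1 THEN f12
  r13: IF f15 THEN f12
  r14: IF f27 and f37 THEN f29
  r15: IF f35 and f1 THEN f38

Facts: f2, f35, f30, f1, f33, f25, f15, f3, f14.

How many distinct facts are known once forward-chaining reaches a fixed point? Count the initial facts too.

21

Round 1: r1 [IF f30 and f1 THEN f37]; r6 [IF f2 THEN f32]; r10 [IF f33 THEN f27]; r11 [IF f14 and f33 THEN f21]; r13 [IF f15 THEN f12]; r15 [IF f35 and f1 THEN f38]. New: f37, f32, f27, f21, f12, f38.
Round 2: r2 [IF f1 and f27 THEN f31]; r4 [IF f27 THEN f4]; r7 [IF f12 and f14 THEN f26]; r14 [IF f27 and f37 THEN f29]. New: f31, f4, f26, f29.
Round 3: r8 [IF f26 and f38 THEN f36]. New: f36.
Round 4: r9 [IF f36 and f29 THEN f39]. New: f39.
Closure: {f1, f12, f14, f15, f2, f21, f25, f26, f27, f29, f3, f30, f31, f32, f33, f35, f36, f37, f38, f39, f4} — 21 facts.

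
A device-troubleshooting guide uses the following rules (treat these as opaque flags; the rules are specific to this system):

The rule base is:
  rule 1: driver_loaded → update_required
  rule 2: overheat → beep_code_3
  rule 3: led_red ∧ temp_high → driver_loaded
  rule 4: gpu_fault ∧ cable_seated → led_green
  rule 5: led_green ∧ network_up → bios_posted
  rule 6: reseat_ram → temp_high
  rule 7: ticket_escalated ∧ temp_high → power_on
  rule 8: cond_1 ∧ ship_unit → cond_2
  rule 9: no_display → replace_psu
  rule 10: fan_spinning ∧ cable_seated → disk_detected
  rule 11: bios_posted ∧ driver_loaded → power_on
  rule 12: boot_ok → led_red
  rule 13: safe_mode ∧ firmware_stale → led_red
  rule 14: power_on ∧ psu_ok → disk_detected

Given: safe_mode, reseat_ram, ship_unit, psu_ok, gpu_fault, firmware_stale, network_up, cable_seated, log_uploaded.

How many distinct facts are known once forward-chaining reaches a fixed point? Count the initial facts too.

17

[1] rule 4 [gpu_fault ∧ cable_seated → led_green]; rule 6 [reseat_ram → temp_high]; rule 13 [safe_mode ∧ firmware_stale → led_red]. ⇒ new: led_green, temp_high, led_red.
[2] rule 3 [led_red ∧ temp_high → driver_loaded]; rule 5 [led_green ∧ network_up → bios_posted]. ⇒ new: driver_loaded, bios_posted.
[3] rule 1 [driver_loaded → update_required]; rule 11 [bios_posted ∧ driver_loaded → power_on]. ⇒ new: update_required, power_on.
[4] rule 14 [power_on ∧ psu_ok → disk_detected]. ⇒ new: disk_detected.
Closure: {bios_posted, cable_seated, disk_detected, driver_loaded, firmware_stale, gpu_fault, led_green, led_red, log_uploaded, network_up, power_on, psu_ok, reseat_ram, safe_mode, ship_unit, temp_high, update_required} — 17 facts.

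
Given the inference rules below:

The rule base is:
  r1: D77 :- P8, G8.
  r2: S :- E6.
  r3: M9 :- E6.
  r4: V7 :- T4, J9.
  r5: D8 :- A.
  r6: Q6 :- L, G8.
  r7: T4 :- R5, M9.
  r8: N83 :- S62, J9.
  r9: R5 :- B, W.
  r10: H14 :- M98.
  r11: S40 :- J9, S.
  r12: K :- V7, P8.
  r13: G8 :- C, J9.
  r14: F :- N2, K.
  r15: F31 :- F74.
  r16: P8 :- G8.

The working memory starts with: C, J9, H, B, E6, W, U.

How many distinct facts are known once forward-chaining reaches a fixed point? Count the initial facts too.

Round 1: r2 [S :- E6.]; r3 [M9 :- E6.]; r9 [R5 :- B, W.]; r13 [G8 :- C, J9.]. New: S, M9, R5, G8.
Round 2: r7 [T4 :- R5, M9.]; r11 [S40 :- J9, S.]; r16 [P8 :- G8.]. New: T4, S40, P8.
Round 3: r1 [D77 :- P8, G8.]; r4 [V7 :- T4, J9.]. New: D77, V7.
Round 4: r12 [K :- V7, P8.]. New: K.
Closure: {B, C, D77, E6, G8, H, J9, K, M9, P8, R5, S, S40, T4, U, V7, W} — 17 facts.

17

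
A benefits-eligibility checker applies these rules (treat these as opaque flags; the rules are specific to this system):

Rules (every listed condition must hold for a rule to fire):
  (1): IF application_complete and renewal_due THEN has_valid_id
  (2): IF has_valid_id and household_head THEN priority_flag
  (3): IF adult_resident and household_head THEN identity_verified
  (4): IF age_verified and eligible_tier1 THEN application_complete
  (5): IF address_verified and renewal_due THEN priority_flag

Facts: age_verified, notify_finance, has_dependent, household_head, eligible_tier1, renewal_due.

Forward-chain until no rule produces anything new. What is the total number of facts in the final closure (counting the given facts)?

9

Round 1 — (4), derive application_complete.
Round 2 — (1), derive has_valid_id.
Round 3 — (2), derive priority_flag.
Closure: {age_verified, application_complete, eligible_tier1, has_dependent, has_valid_id, household_head, notify_finance, priority_flag, renewal_due} — 9 facts.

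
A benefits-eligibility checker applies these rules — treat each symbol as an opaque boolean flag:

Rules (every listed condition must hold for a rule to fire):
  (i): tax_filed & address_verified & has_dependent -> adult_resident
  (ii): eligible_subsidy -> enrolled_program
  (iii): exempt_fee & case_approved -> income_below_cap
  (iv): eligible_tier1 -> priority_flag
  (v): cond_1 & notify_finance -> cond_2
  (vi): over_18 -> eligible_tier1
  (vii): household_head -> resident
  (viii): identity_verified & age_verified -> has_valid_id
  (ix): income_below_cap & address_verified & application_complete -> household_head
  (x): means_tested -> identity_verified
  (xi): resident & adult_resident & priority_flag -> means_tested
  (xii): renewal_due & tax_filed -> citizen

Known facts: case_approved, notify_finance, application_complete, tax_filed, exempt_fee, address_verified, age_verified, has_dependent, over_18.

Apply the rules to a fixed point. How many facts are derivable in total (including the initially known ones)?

Round 1 fires (i), (iii), (vi), giving adult_resident, income_below_cap, eligible_tier1.
Round 2 fires (iv), (ix), giving priority_flag, household_head.
Round 3 fires (vii), giving resident.
Round 4 fires (xi), giving means_tested.
Round 5 fires (x), giving identity_verified.
Round 6 fires (viii), giving has_valid_id.
Closure: {address_verified, adult_resident, age_verified, application_complete, case_approved, eligible_tier1, exempt_fee, has_dependent, has_valid_id, household_head, identity_verified, income_below_cap, means_tested, notify_finance, over_18, priority_flag, resident, tax_filed} — 18 facts.

18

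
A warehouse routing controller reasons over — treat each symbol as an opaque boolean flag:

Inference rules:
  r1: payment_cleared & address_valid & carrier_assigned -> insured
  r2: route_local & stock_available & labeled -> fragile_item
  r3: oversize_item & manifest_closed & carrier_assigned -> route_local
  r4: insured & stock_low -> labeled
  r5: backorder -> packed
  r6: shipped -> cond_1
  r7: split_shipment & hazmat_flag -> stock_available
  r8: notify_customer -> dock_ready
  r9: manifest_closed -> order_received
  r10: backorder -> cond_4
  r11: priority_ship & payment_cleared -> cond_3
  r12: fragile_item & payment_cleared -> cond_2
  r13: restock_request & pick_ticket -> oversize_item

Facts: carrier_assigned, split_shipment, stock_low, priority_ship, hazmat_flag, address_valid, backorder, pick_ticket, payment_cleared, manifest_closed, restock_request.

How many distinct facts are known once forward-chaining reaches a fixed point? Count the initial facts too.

Round 1: r1 [payment_cleared & address_valid & carrier_assigned -> insured]; r5 [backorder -> packed]; r7 [split_shipment & hazmat_flag -> stock_available]; r9 [manifest_closed -> order_received]; r10 [backorder -> cond_4]; r11 [priority_ship & payment_cleared -> cond_3]; r13 [restock_request & pick_ticket -> oversize_item]. Adds insured, packed, stock_available, order_received, cond_4, cond_3, oversize_item.
Round 2: r3 [oversize_item & manifest_closed & carrier_assigned -> route_local]; r4 [insured & stock_low -> labeled]. Adds route_local, labeled.
Round 3: r2 [route_local & stock_available & labeled -> fragile_item]. Adds fragile_item.
Round 4: r12 [fragile_item & payment_cleared -> cond_2]. Adds cond_2.
Closure: {address_valid, backorder, carrier_assigned, cond_2, cond_3, cond_4, fragile_item, hazmat_flag, insured, labeled, manifest_closed, order_received, oversize_item, packed, payment_cleared, pick_ticket, priority_ship, restock_request, route_local, split_shipment, stock_available, stock_low} — 22 facts.

22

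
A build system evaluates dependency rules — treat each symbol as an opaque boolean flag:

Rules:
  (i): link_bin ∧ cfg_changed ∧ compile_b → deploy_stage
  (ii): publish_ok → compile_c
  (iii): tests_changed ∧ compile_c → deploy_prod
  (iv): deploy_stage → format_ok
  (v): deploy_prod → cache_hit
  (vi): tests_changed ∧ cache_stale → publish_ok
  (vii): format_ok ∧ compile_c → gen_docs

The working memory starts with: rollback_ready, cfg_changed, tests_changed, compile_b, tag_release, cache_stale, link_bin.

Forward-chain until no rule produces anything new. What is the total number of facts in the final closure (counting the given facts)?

14

Round 1 — (i), (vi), derive deploy_stage, publish_ok.
Round 2 — (ii), (iv), derive compile_c, format_ok.
Round 3 — (iii), (vii), derive deploy_prod, gen_docs.
Round 4 — (v), derive cache_hit.
Closure: {cache_hit, cache_stale, cfg_changed, compile_b, compile_c, deploy_prod, deploy_stage, format_ok, gen_docs, link_bin, publish_ok, rollback_ready, tag_release, tests_changed} — 14 facts.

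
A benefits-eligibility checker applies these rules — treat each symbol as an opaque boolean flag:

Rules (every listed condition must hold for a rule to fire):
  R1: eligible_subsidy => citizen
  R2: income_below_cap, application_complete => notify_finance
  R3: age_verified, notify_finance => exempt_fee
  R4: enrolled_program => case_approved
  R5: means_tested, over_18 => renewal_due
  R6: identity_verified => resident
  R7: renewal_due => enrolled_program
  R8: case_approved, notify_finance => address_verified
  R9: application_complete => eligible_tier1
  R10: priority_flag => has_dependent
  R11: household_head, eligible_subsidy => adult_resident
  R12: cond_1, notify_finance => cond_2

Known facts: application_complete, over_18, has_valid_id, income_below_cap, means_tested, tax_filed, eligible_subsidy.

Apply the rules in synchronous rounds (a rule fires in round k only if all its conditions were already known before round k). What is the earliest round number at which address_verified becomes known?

4

[1] R1 [eligible_subsidy => citizen]; R2 [income_below_cap, application_complete => notify_finance]; R5 [means_tested, over_18 => renewal_due]; R9 [application_complete => eligible_tier1]. ⇒ new: citizen, notify_finance, renewal_due, eligible_tier1.
[2] R7 [renewal_due => enrolled_program]. ⇒ new: enrolled_program.
[3] R4 [enrolled_program => case_approved]. ⇒ new: case_approved.
[4] R8 [case_approved, notify_finance => address_verified]. ⇒ new: address_verified.
address_verified first appears in round 4.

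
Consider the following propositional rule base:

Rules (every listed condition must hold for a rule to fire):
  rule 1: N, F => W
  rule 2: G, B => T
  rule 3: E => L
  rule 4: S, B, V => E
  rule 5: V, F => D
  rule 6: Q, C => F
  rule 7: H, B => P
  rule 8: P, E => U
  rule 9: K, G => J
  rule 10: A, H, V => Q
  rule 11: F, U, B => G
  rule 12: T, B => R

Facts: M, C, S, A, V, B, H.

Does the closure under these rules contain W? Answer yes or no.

no

Round 1 fires rule 4, rule 7, rule 10, giving E, P, Q.
Round 2 fires rule 3, rule 6, rule 8, giving L, F, U.
Round 3 fires rule 5, rule 11, giving D, G.
Round 4 fires rule 2, giving T.
Round 5 fires rule 12, giving R.
Fixed point reached. W is concluded only by rule 1; rule 1 needs N (never derived).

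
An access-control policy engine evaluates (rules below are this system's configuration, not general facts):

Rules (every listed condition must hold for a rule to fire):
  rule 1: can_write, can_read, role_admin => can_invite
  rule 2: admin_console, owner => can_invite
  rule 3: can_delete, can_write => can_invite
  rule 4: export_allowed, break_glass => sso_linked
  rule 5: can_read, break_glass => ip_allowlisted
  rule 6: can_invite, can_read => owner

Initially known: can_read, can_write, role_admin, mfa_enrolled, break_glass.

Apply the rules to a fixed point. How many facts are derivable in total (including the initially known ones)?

8

[1] rule 1 [can_write, can_read, role_admin => can_invite]; rule 5 [can_read, break_glass => ip_allowlisted]. ⇒ new: can_invite, ip_allowlisted.
[2] rule 6 [can_invite, can_read => owner]. ⇒ new: owner.
Closure: {break_glass, can_invite, can_read, can_write, ip_allowlisted, mfa_enrolled, owner, role_admin} — 8 facts.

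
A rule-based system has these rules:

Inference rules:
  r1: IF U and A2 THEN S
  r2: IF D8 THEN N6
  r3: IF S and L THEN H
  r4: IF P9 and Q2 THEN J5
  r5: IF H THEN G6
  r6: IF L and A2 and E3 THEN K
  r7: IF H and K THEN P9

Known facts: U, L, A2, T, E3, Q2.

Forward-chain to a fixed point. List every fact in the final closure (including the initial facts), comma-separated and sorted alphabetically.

A2, E3, G6, H, J5, K, L, P9, Q2, S, T, U

[1] r1 [IF U and A2 THEN S]; r6 [IF L and A2 and E3 THEN K]. ⇒ new: S, K.
[2] r3 [IF S and L THEN H]. ⇒ new: H.
[3] r5 [IF H THEN G6]; r7 [IF H and K THEN P9]. ⇒ new: G6, P9.
[4] r4 [IF P9 and Q2 THEN J5]. ⇒ new: J5.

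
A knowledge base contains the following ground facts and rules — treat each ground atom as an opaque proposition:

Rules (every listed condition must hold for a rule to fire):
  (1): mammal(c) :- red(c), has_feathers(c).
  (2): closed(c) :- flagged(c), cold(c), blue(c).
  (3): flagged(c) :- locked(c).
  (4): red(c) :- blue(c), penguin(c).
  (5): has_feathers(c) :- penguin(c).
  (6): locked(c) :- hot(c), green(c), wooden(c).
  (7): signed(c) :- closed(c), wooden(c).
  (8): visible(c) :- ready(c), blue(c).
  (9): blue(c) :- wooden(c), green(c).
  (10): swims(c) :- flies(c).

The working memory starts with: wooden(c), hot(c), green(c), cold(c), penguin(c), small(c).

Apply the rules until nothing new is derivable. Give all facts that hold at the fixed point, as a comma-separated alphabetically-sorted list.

blue(c), closed(c), cold(c), flagged(c), green(c), has_feathers(c), hot(c), locked(c), mammal(c), penguin(c), red(c), signed(c), small(c), wooden(c)

Round 1 — (5), (6), (9), derive has_feathers(c), locked(c), blue(c).
Round 2 — (3), (4), derive flagged(c), red(c).
Round 3 — (1), (2), derive mammal(c), closed(c).
Round 4 — (7), derive signed(c).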